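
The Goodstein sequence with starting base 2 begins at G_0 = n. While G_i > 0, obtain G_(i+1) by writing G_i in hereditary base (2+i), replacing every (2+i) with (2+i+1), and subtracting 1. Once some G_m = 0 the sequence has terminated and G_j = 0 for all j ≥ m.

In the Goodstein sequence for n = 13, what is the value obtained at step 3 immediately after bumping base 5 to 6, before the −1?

280712

[0] 13 ≡ 2^(2 + 1) + 2^2 + 1 (base 2). Lift 3: 109. −1: 108.
[1] 108 ≡ 3^(3 + 1) + 3^3 (base 3). Lift 4: 1280. −1: 1279.
[2] 1279 ≡ 4^(4 + 1) + 3·4^3 + 3·4^2 + 3·4 + 3 (base 4). Lift 5: 16093. −1: 16092.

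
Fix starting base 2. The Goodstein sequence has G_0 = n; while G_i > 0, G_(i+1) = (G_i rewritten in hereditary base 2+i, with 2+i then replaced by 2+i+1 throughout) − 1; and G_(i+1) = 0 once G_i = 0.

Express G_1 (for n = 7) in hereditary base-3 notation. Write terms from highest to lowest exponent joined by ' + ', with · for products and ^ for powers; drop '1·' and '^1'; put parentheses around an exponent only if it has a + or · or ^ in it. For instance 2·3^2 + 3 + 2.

base 2: 7 = 2^2 + 2 + 1; at 3: 3^3 + 3 + 1 = 31; next = 30
base 3: 30 = 3^3 + 3; at 4: 4^4 + 4 = 260; next = 259

3^3 + 3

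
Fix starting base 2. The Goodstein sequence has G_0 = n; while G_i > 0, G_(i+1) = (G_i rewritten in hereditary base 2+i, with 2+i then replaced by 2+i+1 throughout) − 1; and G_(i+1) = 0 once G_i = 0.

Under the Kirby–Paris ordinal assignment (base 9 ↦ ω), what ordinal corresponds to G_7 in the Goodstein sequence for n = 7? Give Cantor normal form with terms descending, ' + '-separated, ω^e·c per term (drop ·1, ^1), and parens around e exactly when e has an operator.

ω^7·7 + ω^6·7 + ω^5·7 + ω^4·7 + ω^3·7 + ω^2·7 + ω·7 + 6

7 —HB2→ 2^2 + 2 + 1 —bump→ 3^3 + 3 + 1 = 31 —(−1)→ 30
30 —HB3→ 3^3 + 3 —bump→ 4^4 + 4 = 260 —(−1)→ 259
259 —HB4→ 4^4 + 3 —bump→ 5^5 + 3 = 3128 —(−1)→ 3127
3127 —HB5→ 5^5 + 2 —bump→ 6^6 + 2 = 46658 —(−1)→ 46657
46657 —HB6→ 6^6 + 1 —bump→ 7^7 + 1 = 823544 —(−1)→ 823543
823543 —HB7→ 7^7 —bump→ 8^8 = 16777216 —(−1)→ 16777215
16777215 —HB8→ 7·8^7 + 7·8^6 + 7·8^5 + 7·8^4 + 7·8^3 + 7·8^2 + 7·8 + 7 —bump→ 7·9^7 + 7·9^6 + 7·9^5 + 7·9^4 + 7·9^3 + 7·9^2 + 7·9 + 7 = 37665880 —(−1)→ 37665879
37665879 —HB9→ 7·9^7 + 7·9^6 + 7·9^5 + 7·9^4 + 7·9^3 + 7·9^2 + 7·9 + 6 —bump→ 7·10^7 + 7·10^6 + 7·10^5 + 7·10^4 + 7·10^3 + 7·10^2 + 7·10 + 6 = 77777776 —(−1)→ 77777775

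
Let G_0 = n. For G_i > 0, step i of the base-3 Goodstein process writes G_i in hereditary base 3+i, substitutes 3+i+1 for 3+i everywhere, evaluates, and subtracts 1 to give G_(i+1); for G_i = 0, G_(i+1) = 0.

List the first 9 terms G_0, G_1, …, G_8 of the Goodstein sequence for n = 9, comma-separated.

9, 15, 17, 19, 21, 23, 24, 25, 26

i=0: 9 = 3^2 (b=3); 3→4: 4^2 = 16; 16−1 = 15
i=1: 15 = 3·4 + 3 (b=4); 4→5: 3·5 + 3 = 18; 18−1 = 17
i=2: 17 = 3·5 + 2 (b=5); 5→6: 3·6 + 2 = 20; 20−1 = 19
i=3: 19 = 3·6 + 1 (b=6); 6→7: 3·7 + 1 = 22; 22−1 = 21
i=4: 21 = 3·7 (b=7); 7→8: 3·8 = 24; 24−1 = 23
i=5: 23 = 2·8 + 7 (b=8); 8→9: 2·9 + 7 = 25; 25−1 = 24
i=6: 24 = 2·9 + 6 (b=9); 9→10: 2·10 + 6 = 26; 26−1 = 25
i=7: 25 = 2·10 + 5 (b=10); 10→11: 2·11 + 5 = 27; 27−1 = 26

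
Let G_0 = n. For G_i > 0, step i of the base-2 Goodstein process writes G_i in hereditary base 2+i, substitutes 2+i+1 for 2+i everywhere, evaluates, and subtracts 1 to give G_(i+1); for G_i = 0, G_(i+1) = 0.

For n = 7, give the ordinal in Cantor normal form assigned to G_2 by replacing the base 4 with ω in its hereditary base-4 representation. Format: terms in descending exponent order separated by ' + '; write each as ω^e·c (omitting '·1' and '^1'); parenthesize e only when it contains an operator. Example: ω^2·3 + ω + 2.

ω^ω + 3

(0) 7|_2 = 2^2 + 2 + 1 ↦ 3^3 + 3 + 1|_3 = 31 ⇒ 30
(1) 30|_3 = 3^3 + 3 ↦ 4^4 + 4|_4 = 260 ⇒ 259
(2) 259|_4 = 4^4 + 3 ↦ 5^5 + 3|_5 = 3128 ⇒ 3127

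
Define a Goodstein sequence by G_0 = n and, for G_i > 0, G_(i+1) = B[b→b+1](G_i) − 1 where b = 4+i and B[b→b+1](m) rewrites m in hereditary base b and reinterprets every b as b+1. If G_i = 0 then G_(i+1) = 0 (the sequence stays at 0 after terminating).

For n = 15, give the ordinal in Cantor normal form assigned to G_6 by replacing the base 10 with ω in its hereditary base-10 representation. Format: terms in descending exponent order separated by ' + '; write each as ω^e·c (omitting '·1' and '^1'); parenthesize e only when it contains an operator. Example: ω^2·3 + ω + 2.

step 0: 15 = 3·4 + 3; sub 5 for 4: 3·5 + 3; = 18; G_1 = 18−1 = 17
step 1: 17 = 3·5 + 2; sub 6 for 5: 3·6 + 2; = 20; G_2 = 20−1 = 19
step 2: 19 = 3·6 + 1; sub 7 for 6: 3·7 + 1; = 22; G_3 = 22−1 = 21
step 3: 21 = 3·7; sub 8 for 7: 3·8; = 24; G_4 = 24−1 = 23
step 4: 23 = 2·8 + 7; sub 9 for 8: 2·9 + 7; = 25; G_5 = 25−1 = 24
step 5: 24 = 2·9 + 6; sub 10 for 9: 2·10 + 6; = 26; G_6 = 26−1 = 25
step 6: 25 = 2·10 + 5; sub 11 for 10: 2·11 + 5; = 27; G_7 = 27−1 = 26

ω·2 + 5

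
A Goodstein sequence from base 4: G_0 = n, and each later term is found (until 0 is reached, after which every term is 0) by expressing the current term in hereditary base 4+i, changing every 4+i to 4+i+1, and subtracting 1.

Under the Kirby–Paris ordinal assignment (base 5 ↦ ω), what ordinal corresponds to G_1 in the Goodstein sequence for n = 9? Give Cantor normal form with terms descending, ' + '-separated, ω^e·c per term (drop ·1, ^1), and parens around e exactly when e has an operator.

ω·2

step 0: 9 = 2·4 + 1; sub 5 for 4: 2·5 + 1; = 11; G_1 = 11−1 = 10
step 1: 10 = 2·5; sub 6 for 5: 2·6; = 12; G_2 = 12−1 = 11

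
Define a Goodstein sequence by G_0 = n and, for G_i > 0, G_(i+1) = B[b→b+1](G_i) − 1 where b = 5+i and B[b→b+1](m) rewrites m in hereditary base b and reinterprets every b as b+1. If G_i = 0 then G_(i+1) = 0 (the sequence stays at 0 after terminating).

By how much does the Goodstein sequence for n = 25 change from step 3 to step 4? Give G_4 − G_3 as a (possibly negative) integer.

4

(0) 25|_5 = 5^2 ↦ 6^2|_6 = 36 ⇒ 35
(1) 35|_6 = 5·6 + 5 ↦ 5·7 + 5|_7 = 40 ⇒ 39
(2) 39|_7 = 5·7 + 4 ↦ 5·8 + 4|_8 = 44 ⇒ 43
(3) 43|_8 = 5·8 + 3 ↦ 5·9 + 3|_9 = 48 ⇒ 47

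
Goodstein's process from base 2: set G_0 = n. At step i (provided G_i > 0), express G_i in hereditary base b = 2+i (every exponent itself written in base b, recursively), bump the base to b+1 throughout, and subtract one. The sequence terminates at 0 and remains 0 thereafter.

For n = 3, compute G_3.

2

G_0 = 3. HB_2(3) = 2 + 1. Bump = 4. G_1 = 3.
G_1 = 3. HB_3(3) = 3. Bump = 4. G_2 = 3.
G_2 = 3. HB_4(3) = 3. Bump = 3. G_3 = 2.
G_3 = 2. HB_5(2) = 2. Bump = 2. G_4 = 1.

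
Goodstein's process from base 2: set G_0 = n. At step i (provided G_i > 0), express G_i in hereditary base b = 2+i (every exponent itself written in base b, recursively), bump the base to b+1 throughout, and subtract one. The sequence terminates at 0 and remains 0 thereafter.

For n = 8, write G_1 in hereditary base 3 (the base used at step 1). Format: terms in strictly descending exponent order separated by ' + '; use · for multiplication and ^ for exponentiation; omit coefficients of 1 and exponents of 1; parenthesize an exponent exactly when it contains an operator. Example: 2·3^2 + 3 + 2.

2·3^3 + 2·3^2 + 2·3 + 2

[0] 8 ≡ 2^(2 + 1) (base 2). Lift 3: 81. −1: 80.
[1] 80 ≡ 2·3^3 + 2·3^2 + 2·3 + 2 (base 3). Lift 4: 554. −1: 553.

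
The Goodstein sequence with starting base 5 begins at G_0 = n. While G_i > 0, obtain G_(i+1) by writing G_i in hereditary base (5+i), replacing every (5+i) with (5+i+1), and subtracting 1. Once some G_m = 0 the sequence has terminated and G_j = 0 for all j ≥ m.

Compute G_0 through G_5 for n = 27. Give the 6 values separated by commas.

27 —HB5→ 5^2 + 2 —bump→ 6^2 + 2 = 38 —(−1)→ 37
37 —HB6→ 6^2 + 1 —bump→ 7^2 + 1 = 50 —(−1)→ 49
49 —HB7→ 7^2 —bump→ 8^2 = 64 —(−1)→ 63
63 —HB8→ 7·8 + 7 —bump→ 7·9 + 7 = 70 —(−1)→ 69
69 —HB9→ 7·9 + 6 —bump→ 7·10 + 6 = 76 —(−1)→ 75

27, 37, 49, 63, 69, 75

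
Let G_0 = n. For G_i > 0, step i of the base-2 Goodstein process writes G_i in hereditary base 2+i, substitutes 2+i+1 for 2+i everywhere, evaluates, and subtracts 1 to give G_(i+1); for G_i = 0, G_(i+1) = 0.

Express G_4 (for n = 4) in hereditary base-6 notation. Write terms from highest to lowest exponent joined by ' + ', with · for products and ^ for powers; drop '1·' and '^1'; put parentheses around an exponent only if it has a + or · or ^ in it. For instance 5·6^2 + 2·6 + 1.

[0] 4 ≡ 2^2 (base 2). Lift 3: 27. −1: 26.
[1] 26 ≡ 2·3^2 + 2·3 + 2 (base 3). Lift 4: 42. −1: 41.
[2] 41 ≡ 2·4^2 + 2·4 + 1 (base 4). Lift 5: 61. −1: 60.
[3] 60 ≡ 2·5^2 + 2·5 (base 5). Lift 6: 84. −1: 83.
[4] 83 ≡ 2·6^2 + 6 + 5 (base 6). Lift 7: 110. −1: 109.

2·6^2 + 6 + 5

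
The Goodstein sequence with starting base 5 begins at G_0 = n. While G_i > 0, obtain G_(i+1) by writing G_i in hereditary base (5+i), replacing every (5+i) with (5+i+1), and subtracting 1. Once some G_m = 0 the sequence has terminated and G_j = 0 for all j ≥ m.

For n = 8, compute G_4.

base 5: 8 = 5 + 3; at 6: 6 + 3 = 9; next = 8
base 6: 8 = 6 + 2; at 7: 7 + 2 = 9; next = 8
base 7: 8 = 7 + 1; at 8: 8 + 1 = 9; next = 8
base 8: 8 = 8; at 9: 9 = 9; next = 8
base 9: 8 = 8; at 10: 8 = 8; next = 7

8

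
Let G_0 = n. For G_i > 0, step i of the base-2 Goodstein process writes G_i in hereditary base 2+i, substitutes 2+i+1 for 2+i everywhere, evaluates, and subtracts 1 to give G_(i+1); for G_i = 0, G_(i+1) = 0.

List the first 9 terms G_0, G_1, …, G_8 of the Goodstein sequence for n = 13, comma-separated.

i=0: 13 = 2^(2 + 1) + 2^2 + 1 (b=2); 2→3: 3^(3 + 1) + 3^3 + 1 = 109; 109−1 = 108
i=1: 108 = 3^(3 + 1) + 3^3 (b=3); 3→4: 4^(4 + 1) + 4^4 = 1280; 1280−1 = 1279
i=2: 1279 = 4^(4 + 1) + 3·4^3 + 3·4^2 + 3·4 + 3 (b=4); 4→5: 5^(5 + 1) + 3·5^3 + 3·5^2 + 3·5 + 3 = 16093; 16093−1 = 16092
i=3: 16092 = 5^(5 + 1) + 3·5^3 + 3·5^2 + 3·5 + 2 (b=5); 5→6: 6^(6 + 1) + 3·6^3 + 3·6^2 + 3·6 + 2 = 280712; 280712−1 = 280711
i=4: 280711 = 6^(6 + 1) + 3·6^3 + 3·6^2 + 3·6 + 1 (b=6); 6→7: 7^(7 + 1) + 3·7^3 + 3·7^2 + 3·7 + 1 = 5765999; 5765999−1 = 5765998
i=5: 5765998 = 7^(7 + 1) + 3·7^3 + 3·7^2 + 3·7 (b=7); 7→8: 8^(8 + 1) + 3·8^3 + 3·8^2 + 3·8 = 134219480; 134219480−1 = 134219479
i=6: 134219479 = 8^(8 + 1) + 3·8^3 + 3·8^2 + 2·8 + 7 (b=8); 8→9: 9^(9 + 1) + 3·9^3 + 3·9^2 + 2·9 + 7 = 3486786856; 3486786856−1 = 3486786855
i=7: 3486786855 = 9^(9 + 1) + 3·9^3 + 3·9^2 + 2·9 + 6 (b=9); 9→10: 10^(10 + 1) + 3·10^3 + 3·10^2 + 2·10 + 6 = 100000003326; 100000003326−1 = 100000003325

13, 108, 1279, 16092, 280711, 5765998, 134219479, 3486786855, 100000003325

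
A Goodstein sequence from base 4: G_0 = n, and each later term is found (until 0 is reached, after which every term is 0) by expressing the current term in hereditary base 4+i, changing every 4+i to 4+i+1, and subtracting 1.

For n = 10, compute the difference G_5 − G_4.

0

base 4: 10 = 2·4 + 2; at 5: 2·5 + 2 = 12; next = 11
base 5: 11 = 2·5 + 1; at 6: 2·6 + 1 = 13; next = 12
base 6: 12 = 2·6; at 7: 2·7 = 14; next = 13
base 7: 13 = 7 + 6; at 8: 8 + 6 = 14; next = 13
base 8: 13 = 8 + 5; at 9: 9 + 5 = 14; next = 13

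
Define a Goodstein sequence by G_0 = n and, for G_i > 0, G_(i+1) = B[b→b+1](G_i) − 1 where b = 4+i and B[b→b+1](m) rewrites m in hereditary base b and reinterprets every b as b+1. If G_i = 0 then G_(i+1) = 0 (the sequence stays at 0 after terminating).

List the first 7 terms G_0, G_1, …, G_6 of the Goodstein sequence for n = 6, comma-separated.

G_0 = 6. HB_4(6) = 4 + 2. Bump = 7. G_1 = 6.
G_1 = 6. HB_5(6) = 5 + 1. Bump = 7. G_2 = 6.
G_2 = 6. HB_6(6) = 6. Bump = 7. G_3 = 6.
G_3 = 6. HB_7(6) = 6. Bump = 6. G_4 = 5.
G_4 = 5. HB_8(5) = 5. Bump = 5. G_5 = 4.
G_5 = 4. HB_9(4) = 4. Bump = 4. G_6 = 3.

6, 6, 6, 6, 5, 4, 3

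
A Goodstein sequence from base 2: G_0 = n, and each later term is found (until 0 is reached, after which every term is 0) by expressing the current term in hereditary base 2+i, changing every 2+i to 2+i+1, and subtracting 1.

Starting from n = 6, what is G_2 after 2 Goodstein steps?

(0) 6|_2 = 2^2 + 2 ↦ 3^3 + 3|_3 = 30 ⇒ 29
(1) 29|_3 = 3^3 + 2 ↦ 4^4 + 2|_4 = 258 ⇒ 257

257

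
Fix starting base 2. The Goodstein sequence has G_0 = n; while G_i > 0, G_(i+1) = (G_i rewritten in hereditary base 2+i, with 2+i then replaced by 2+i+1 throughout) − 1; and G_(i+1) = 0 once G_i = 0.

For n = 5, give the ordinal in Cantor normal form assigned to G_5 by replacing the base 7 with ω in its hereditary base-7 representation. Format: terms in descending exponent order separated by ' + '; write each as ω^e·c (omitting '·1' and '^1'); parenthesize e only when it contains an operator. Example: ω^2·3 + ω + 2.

[0] 5 ≡ 2^2 + 1 (base 2). Lift 3: 28. −1: 27.
[1] 27 ≡ 3^3 (base 3). Lift 4: 256. −1: 255.
[2] 255 ≡ 3·4^3 + 3·4^2 + 3·4 + 3 (base 4). Lift 5: 468. −1: 467.
[3] 467 ≡ 3·5^3 + 3·5^2 + 3·5 + 2 (base 5). Lift 6: 776. −1: 775.
[4] 775 ≡ 3·6^3 + 3·6^2 + 3·6 + 1 (base 6). Lift 7: 1198. −1: 1197.

ω^3·3 + ω^2·3 + ω·3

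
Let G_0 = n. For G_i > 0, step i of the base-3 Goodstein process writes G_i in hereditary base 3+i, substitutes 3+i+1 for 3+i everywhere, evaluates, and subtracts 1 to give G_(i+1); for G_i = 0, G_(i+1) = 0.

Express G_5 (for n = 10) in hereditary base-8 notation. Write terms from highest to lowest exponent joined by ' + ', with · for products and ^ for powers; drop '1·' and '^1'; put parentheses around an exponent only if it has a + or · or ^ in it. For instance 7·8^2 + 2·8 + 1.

4·8 + 1

base 3: 10 = 3^2 + 1; at 4: 4^2 + 1 = 17; next = 16
base 4: 16 = 4^2; at 5: 5^2 = 25; next = 24
base 5: 24 = 4·5 + 4; at 6: 4·6 + 4 = 28; next = 27
base 6: 27 = 4·6 + 3; at 7: 4·7 + 3 = 31; next = 30
base 7: 30 = 4·7 + 2; at 8: 4·8 + 2 = 34; next = 33
base 8: 33 = 4·8 + 1; at 9: 4·9 + 1 = 37; next = 36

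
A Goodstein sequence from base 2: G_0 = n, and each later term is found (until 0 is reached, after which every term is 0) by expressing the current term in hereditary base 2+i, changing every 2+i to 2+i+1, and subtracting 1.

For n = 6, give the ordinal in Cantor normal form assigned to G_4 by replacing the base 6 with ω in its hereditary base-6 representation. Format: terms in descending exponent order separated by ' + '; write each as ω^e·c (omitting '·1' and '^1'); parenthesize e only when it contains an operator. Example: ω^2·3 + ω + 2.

ω^5·5 + ω^4·5 + ω^3·5 + ω^2·5 + ω·5 + 5

6 —HB2→ 2^2 + 2 —bump→ 3^3 + 3 = 30 —(−1)→ 29
29 —HB3→ 3^3 + 2 —bump→ 4^4 + 2 = 258 —(−1)→ 257
257 —HB4→ 4^4 + 1 —bump→ 5^5 + 1 = 3126 —(−1)→ 3125
3125 —HB5→ 5^5 —bump→ 6^6 = 46656 —(−1)→ 46655
46655 —HB6→ 5·6^5 + 5·6^4 + 5·6^3 + 5·6^2 + 5·6 + 5 —bump→ 5·7^5 + 5·7^4 + 5·7^3 + 5·7^2 + 5·7 + 5 = 98040 —(−1)→ 98039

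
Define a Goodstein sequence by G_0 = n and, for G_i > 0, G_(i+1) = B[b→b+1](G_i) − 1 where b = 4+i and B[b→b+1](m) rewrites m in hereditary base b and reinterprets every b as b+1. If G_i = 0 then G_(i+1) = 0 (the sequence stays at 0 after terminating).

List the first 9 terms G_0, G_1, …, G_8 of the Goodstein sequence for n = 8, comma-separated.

i=0: 8 = 2·4 (b=4); 4→5: 2·5 = 10; 10−1 = 9
i=1: 9 = 5 + 4 (b=5); 5→6: 6 + 4 = 10; 10−1 = 9
i=2: 9 = 6 + 3 (b=6); 6→7: 7 + 3 = 10; 10−1 = 9
i=3: 9 = 7 + 2 (b=7); 7→8: 8 + 2 = 10; 10−1 = 9
i=4: 9 = 8 + 1 (b=8); 8→9: 9 + 1 = 10; 10−1 = 9
i=5: 9 = 9 (b=9); 9→10: 10 = 10; 10−1 = 9
i=6: 9 = 9 (b=10); 10→11: 9 = 9; 9−1 = 8
i=7: 8 = 8 (b=11); 11→12: 8 = 8; 8−1 = 7

8, 9, 9, 9, 9, 9, 9, 8, 7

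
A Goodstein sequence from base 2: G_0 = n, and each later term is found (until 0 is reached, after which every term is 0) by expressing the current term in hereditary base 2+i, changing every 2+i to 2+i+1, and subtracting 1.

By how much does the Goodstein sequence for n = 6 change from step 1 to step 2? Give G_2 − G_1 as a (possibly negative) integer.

228

step 0: 6 = 2^2 + 2; sub 3 for 2: 3^3 + 3; = 30; G_1 = 30−1 = 29
step 1: 29 = 3^3 + 2; sub 4 for 3: 4^4 + 2; = 258; G_2 = 258−1 = 257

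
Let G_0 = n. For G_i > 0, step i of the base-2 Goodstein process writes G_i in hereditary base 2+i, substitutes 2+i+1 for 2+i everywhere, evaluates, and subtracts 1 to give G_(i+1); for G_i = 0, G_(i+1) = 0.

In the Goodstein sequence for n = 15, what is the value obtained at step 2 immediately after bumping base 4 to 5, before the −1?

base 2: 15 = 2^(2 + 1) + 2^2 + 2 + 1; at 3: 3^(3 + 1) + 3^3 + 3 + 1 = 112; next = 111
base 3: 111 = 3^(3 + 1) + 3^3 + 3; at 4: 4^(4 + 1) + 4^4 + 4 = 1284; next = 1283

18753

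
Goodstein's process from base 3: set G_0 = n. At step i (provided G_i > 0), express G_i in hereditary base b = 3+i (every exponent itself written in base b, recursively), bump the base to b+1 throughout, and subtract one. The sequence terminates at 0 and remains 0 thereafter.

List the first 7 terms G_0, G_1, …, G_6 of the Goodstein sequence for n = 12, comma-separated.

12, 19, 27, 37, 49, 63, 69

i=0: 12 = 3^2 + 3 (b=3); 3→4: 4^2 + 4 = 20; 20−1 = 19
i=1: 19 = 4^2 + 3 (b=4); 4→5: 5^2 + 3 = 28; 28−1 = 27
i=2: 27 = 5^2 + 2 (b=5); 5→6: 6^2 + 2 = 38; 38−1 = 37
i=3: 37 = 6^2 + 1 (b=6); 6→7: 7^2 + 1 = 50; 50−1 = 49
i=4: 49 = 7^2 (b=7); 7→8: 8^2 = 64; 64−1 = 63
i=5: 63 = 7·8 + 7 (b=8); 8→9: 7·9 + 7 = 70; 70−1 = 69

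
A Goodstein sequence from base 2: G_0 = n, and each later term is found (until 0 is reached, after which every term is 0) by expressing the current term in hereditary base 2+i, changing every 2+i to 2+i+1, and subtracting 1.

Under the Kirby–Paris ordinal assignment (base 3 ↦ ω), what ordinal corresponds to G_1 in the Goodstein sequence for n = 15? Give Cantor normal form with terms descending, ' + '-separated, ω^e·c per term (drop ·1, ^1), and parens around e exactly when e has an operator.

ω^(ω + 1) + ω^ω + ω

base 2: 15 = 2^(2 + 1) + 2^2 + 2 + 1; at 3: 3^(3 + 1) + 3^3 + 3 + 1 = 112; next = 111
base 3: 111 = 3^(3 + 1) + 3^3 + 3; at 4: 4^(4 + 1) + 4^4 + 4 = 1284; next = 1283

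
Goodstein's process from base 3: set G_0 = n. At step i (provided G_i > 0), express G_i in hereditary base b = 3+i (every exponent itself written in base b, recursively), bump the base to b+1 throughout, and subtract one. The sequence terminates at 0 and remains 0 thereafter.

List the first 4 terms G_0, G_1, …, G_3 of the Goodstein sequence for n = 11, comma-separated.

11, 17, 25, 35

(0) 11|_3 = 3^2 + 2 ↦ 4^2 + 2|_4 = 18 ⇒ 17
(1) 17|_4 = 4^2 + 1 ↦ 5^2 + 1|_5 = 26 ⇒ 25
(2) 25|_5 = 5^2 ↦ 6^2|_6 = 36 ⇒ 35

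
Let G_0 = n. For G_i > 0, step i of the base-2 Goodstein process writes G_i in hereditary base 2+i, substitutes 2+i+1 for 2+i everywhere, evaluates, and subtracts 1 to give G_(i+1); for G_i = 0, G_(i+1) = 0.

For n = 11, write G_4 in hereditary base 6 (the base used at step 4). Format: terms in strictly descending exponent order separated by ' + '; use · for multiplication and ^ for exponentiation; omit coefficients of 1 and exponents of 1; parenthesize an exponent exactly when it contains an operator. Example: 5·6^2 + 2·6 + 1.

6^(6 + 1) + 1

G_0 = 11. HB_2(11) = 2^(2 + 1) + 2 + 1. Bump = 85. G_1 = 84.
G_1 = 84. HB_3(84) = 3^(3 + 1) + 3. Bump = 1028. G_2 = 1027.
G_2 = 1027. HB_4(1027) = 4^(4 + 1) + 3. Bump = 15628. G_3 = 15627.
G_3 = 15627. HB_5(15627) = 5^(5 + 1) + 2. Bump = 279938. G_4 = 279937.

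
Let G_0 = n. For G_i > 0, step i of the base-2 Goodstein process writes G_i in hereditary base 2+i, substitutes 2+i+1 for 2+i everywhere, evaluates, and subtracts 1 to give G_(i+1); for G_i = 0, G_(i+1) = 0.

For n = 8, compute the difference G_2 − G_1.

473

base 2: 8 = 2^(2 + 1); at 3: 3^(3 + 1) = 81; next = 80
base 3: 80 = 2·3^3 + 2·3^2 + 2·3 + 2; at 4: 2·4^4 + 2·4^2 + 2·4 + 2 = 554; next = 553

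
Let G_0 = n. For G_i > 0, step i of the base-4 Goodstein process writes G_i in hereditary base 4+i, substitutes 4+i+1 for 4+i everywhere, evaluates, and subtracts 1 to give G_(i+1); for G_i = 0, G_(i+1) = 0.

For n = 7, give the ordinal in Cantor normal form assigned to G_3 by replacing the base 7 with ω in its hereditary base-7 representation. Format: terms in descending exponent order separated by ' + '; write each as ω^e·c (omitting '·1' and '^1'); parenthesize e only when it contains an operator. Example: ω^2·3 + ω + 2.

i=0: 7 = 4 + 3 (b=4); 4→5: 5 + 3 = 8; 8−1 = 7
i=1: 7 = 5 + 2 (b=5); 5→6: 6 + 2 = 8; 8−1 = 7
i=2: 7 = 6 + 1 (b=6); 6→7: 7 + 1 = 8; 8−1 = 7
i=3: 7 = 7 (b=7); 7→8: 8 = 8; 8−1 = 7

ω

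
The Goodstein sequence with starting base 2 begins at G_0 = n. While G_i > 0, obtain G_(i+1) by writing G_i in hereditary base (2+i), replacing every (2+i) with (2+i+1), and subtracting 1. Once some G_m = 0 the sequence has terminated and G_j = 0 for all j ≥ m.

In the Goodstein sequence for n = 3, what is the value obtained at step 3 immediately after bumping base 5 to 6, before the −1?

2

G_0 = 3. HB_2(3) = 2 + 1. Bump = 4. G_1 = 3.
G_1 = 3. HB_3(3) = 3. Bump = 4. G_2 = 3.
G_2 = 3. HB_4(3) = 3. Bump = 3. G_3 = 2.
G_3 = 2. HB_5(2) = 2. Bump = 2. G_4 = 1.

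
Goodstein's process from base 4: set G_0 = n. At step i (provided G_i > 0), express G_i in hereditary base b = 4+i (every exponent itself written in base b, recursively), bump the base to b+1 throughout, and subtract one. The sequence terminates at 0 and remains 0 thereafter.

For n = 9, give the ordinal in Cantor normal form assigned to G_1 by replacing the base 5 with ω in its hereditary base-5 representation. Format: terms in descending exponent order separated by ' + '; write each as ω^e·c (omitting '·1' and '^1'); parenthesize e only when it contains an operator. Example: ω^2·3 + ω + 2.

9 —HB4→ 2·4 + 1 —bump→ 2·5 + 1 = 11 —(−1)→ 10
10 —HB5→ 2·5 —bump→ 2·6 = 12 —(−1)→ 11

ω·2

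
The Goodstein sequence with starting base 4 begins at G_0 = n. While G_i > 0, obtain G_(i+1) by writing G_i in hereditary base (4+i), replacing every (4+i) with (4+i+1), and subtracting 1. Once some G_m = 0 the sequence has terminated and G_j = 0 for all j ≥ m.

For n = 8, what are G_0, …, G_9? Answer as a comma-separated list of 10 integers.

G_0 = 8. HB_4(8) = 2·4. Bump = 10. G_1 = 9.
G_1 = 9. HB_5(9) = 5 + 4. Bump = 10. G_2 = 9.
G_2 = 9. HB_6(9) = 6 + 3. Bump = 10. G_3 = 9.
G_3 = 9. HB_7(9) = 7 + 2. Bump = 10. G_4 = 9.
G_4 = 9. HB_8(9) = 8 + 1. Bump = 10. G_5 = 9.
G_5 = 9. HB_9(9) = 9. Bump = 10. G_6 = 9.
G_6 = 9. HB_10(9) = 9. Bump = 9. G_7 = 8.
G_7 = 8. HB_11(8) = 8. Bump = 8. G_8 = 7.
G_8 = 7. HB_12(7) = 7. Bump = 7. G_9 = 6.

8, 9, 9, 9, 9, 9, 9, 8, 7, 6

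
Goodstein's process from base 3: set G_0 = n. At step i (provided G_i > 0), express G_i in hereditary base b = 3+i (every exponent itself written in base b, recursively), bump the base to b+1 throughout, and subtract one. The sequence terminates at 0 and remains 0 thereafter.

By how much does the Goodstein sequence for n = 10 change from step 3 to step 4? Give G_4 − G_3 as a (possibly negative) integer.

3

base 3: 10 = 3^2 + 1; at 4: 4^2 + 1 = 17; next = 16
base 4: 16 = 4^2; at 5: 5^2 = 25; next = 24
base 5: 24 = 4·5 + 4; at 6: 4·6 + 4 = 28; next = 27
base 6: 27 = 4·6 + 3; at 7: 4·7 + 3 = 31; next = 30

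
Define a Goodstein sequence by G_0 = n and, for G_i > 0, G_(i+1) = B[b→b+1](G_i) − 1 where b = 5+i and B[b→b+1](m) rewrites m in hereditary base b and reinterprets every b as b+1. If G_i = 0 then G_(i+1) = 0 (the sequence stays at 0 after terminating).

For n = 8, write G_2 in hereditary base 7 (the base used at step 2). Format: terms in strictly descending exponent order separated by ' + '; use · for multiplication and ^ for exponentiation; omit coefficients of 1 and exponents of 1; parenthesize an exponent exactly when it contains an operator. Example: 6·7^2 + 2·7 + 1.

7 + 1

G_0 = 8. HB_5(8) = 5 + 3. Bump = 9. G_1 = 8.
G_1 = 8. HB_6(8) = 6 + 2. Bump = 9. G_2 = 8.
G_2 = 8. HB_7(8) = 7 + 1. Bump = 9. G_3 = 8.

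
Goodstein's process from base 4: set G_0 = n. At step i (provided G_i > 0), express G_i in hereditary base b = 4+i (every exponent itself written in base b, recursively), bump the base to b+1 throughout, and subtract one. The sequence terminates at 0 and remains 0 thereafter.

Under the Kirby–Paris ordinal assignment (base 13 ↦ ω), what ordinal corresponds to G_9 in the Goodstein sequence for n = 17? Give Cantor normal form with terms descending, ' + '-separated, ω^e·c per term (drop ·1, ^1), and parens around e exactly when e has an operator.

ω·4 + 10

base 4: 17 = 4^2 + 1; at 5: 5^2 + 1 = 26; next = 25
base 5: 25 = 5^2; at 6: 6^2 = 36; next = 35
base 6: 35 = 5·6 + 5; at 7: 5·7 + 5 = 40; next = 39
base 7: 39 = 5·7 + 4; at 8: 5·8 + 4 = 44; next = 43
base 8: 43 = 5·8 + 3; at 9: 5·9 + 3 = 48; next = 47
base 9: 47 = 5·9 + 2; at 10: 5·10 + 2 = 52; next = 51
base 10: 51 = 5·10 + 1; at 11: 5·11 + 1 = 56; next = 55
base 11: 55 = 5·11; at 12: 5·12 = 60; next = 59
base 12: 59 = 4·12 + 11; at 13: 4·13 + 11 = 63; next = 62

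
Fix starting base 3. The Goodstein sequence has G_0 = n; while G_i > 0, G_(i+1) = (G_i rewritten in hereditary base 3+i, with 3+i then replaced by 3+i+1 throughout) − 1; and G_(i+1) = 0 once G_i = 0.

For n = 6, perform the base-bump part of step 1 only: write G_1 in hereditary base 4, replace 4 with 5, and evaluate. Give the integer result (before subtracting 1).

6 —HB3→ 2·3 —bump→ 2·4 = 8 —(−1)→ 7
7 —HB4→ 4 + 3 —bump→ 5 + 3 = 8 —(−1)→ 7

8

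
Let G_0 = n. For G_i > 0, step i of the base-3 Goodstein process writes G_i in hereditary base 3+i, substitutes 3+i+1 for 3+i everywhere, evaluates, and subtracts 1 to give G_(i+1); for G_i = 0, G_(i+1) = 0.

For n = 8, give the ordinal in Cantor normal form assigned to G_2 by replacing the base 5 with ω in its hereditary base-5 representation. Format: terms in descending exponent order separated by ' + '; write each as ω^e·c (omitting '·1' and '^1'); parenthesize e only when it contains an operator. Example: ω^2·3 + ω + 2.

ω·2

G_0=8  [base 3] 2·3 + 2  →[3↦4]→  2·4 + 2 = 10  −1 ⇒ G_1=9
G_1=9  [base 4] 2·4 + 1  →[4↦5]→  2·5 + 1 = 11  −1 ⇒ G_2=10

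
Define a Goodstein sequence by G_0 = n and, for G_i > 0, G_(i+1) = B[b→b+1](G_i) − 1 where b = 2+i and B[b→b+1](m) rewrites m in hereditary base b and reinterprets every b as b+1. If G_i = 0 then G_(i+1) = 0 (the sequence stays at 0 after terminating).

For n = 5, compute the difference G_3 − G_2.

[0] 5 ≡ 2^2 + 1 (base 2). Lift 3: 28. −1: 27.
[1] 27 ≡ 3^3 (base 3). Lift 4: 256. −1: 255.
[2] 255 ≡ 3·4^3 + 3·4^2 + 3·4 + 3 (base 4). Lift 5: 468. −1: 467.

212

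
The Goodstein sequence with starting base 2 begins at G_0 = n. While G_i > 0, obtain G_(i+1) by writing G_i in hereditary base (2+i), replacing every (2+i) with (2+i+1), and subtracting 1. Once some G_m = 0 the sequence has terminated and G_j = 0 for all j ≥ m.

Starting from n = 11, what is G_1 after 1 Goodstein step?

84

(0) 11|_2 = 2^(2 + 1) + 2 + 1 ↦ 3^(3 + 1) + 3 + 1|_3 = 85 ⇒ 84
(1) 84|_3 = 3^(3 + 1) + 3 ↦ 4^(4 + 1) + 4|_4 = 1028 ⇒ 1027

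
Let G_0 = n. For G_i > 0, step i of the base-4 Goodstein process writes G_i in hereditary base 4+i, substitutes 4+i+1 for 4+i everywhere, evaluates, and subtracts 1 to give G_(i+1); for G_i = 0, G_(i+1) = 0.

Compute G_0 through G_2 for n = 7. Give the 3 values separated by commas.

G_0=7  [base 4] 4 + 3  →[4↦5]→  5 + 3 = 8  −1 ⇒ G_1=7
G_1=7  [base 5] 5 + 2  →[5↦6]→  6 + 2 = 8  −1 ⇒ G_2=7

7, 7, 7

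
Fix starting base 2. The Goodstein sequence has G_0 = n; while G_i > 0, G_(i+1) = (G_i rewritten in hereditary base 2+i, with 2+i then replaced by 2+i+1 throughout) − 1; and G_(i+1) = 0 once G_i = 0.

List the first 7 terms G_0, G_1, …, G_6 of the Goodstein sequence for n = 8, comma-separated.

[0] 8 ≡ 2^(2 + 1) (base 2). Lift 3: 81. −1: 80.
[1] 80 ≡ 2·3^3 + 2·3^2 + 2·3 + 2 (base 3). Lift 4: 554. −1: 553.
[2] 553 ≡ 2·4^4 + 2·4^2 + 2·4 + 1 (base 4). Lift 5: 6311. −1: 6310.
[3] 6310 ≡ 2·5^5 + 2·5^2 + 2·5 (base 5). Lift 6: 93396. −1: 93395.
[4] 93395 ≡ 2·6^6 + 2·6^2 + 6 + 5 (base 6). Lift 7: 1647196. −1: 1647195.
[5] 1647195 ≡ 2·7^7 + 2·7^2 + 7 + 4 (base 7). Lift 8: 33554572. −1: 33554571.

8, 80, 553, 6310, 93395, 1647195, 33554571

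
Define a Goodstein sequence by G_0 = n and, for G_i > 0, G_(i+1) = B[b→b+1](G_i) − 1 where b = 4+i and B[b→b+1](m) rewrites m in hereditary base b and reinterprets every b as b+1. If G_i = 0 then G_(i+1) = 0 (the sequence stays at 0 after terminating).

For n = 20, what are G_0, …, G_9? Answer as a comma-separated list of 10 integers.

step 0: 20 = 4^2 + 4; sub 5 for 4: 5^2 + 5; = 30; G_1 = 30−1 = 29
step 1: 29 = 5^2 + 4; sub 6 for 5: 6^2 + 4; = 40; G_2 = 40−1 = 39
step 2: 39 = 6^2 + 3; sub 7 for 6: 7^2 + 3; = 52; G_3 = 52−1 = 51
step 3: 51 = 7^2 + 2; sub 8 for 7: 8^2 + 2; = 66; G_4 = 66−1 = 65
step 4: 65 = 8^2 + 1; sub 9 for 8: 9^2 + 1; = 82; G_5 = 82−1 = 81
step 5: 81 = 9^2; sub 10 for 9: 10^2; = 100; G_6 = 100−1 = 99
step 6: 99 = 9·10 + 9; sub 11 for 10: 9·11 + 9; = 108; G_7 = 108−1 = 107
step 7: 107 = 9·11 + 8; sub 12 for 11: 9·12 + 8; = 116; G_8 = 116−1 = 115
step 8: 115 = 9·12 + 7; sub 13 for 12: 9·13 + 7; = 124; G_9 = 124−1 = 123

20, 29, 39, 51, 65, 81, 99, 107, 115, 123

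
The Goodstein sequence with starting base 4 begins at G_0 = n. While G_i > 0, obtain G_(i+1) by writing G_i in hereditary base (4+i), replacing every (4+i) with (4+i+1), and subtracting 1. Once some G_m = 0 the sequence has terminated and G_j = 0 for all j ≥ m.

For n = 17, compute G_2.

i=0: 17 = 4^2 + 1 (b=4); 4→5: 5^2 + 1 = 26; 26−1 = 25
i=1: 25 = 5^2 (b=5); 5→6: 6^2 = 36; 36−1 = 35
i=2: 35 = 5·6 + 5 (b=6); 6→7: 5·7 + 5 = 40; 40−1 = 39

35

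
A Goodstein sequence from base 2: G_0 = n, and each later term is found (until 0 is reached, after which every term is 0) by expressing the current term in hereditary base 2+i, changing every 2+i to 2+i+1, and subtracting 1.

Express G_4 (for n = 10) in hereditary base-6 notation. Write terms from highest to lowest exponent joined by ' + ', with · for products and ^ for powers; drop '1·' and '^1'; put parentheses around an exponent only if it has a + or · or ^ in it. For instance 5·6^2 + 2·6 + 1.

G_0 = 10. HB_2(10) = 2^(2 + 1) + 2. Bump = 84. G_1 = 83.
G_1 = 83. HB_3(83) = 3^(3 + 1) + 2. Bump = 1026. G_2 = 1025.
G_2 = 1025. HB_4(1025) = 4^(4 + 1) + 1. Bump = 15626. G_3 = 15625.
G_3 = 15625. HB_5(15625) = 5^(5 + 1). Bump = 279936. G_4 = 279935.

5·6^6 + 5·6^5 + 5·6^4 + 5·6^3 + 5·6^2 + 5·6 + 5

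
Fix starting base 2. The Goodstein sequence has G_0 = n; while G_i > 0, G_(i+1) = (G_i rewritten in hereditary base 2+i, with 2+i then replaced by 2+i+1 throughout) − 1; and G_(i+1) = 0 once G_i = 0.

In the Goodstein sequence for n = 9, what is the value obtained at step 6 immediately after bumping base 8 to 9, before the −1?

1162263922

9 —HB2→ 2^(2 + 1) + 1 —bump→ 3^(3 + 1) + 1 = 82 —(−1)→ 81
81 —HB3→ 3^(3 + 1) —bump→ 4^(4 + 1) = 1024 —(−1)→ 1023
1023 —HB4→ 3·4^4 + 3·4^3 + 3·4^2 + 3·4 + 3 —bump→ 3·5^5 + 3·5^3 + 3·5^2 + 3·5 + 3 = 9843 —(−1)→ 9842
9842 —HB5→ 3·5^5 + 3·5^3 + 3·5^2 + 3·5 + 2 —bump→ 3·6^6 + 3·6^3 + 3·6^2 + 3·6 + 2 = 140744 —(−1)→ 140743
140743 —HB6→ 3·6^6 + 3·6^3 + 3·6^2 + 3·6 + 1 —bump→ 3·7^7 + 3·7^3 + 3·7^2 + 3·7 + 1 = 2471827 —(−1)→ 2471826
2471826 —HB7→ 3·7^7 + 3·7^3 + 3·7^2 + 3·7 —bump→ 3·8^8 + 3·8^3 + 3·8^2 + 3·8 = 50333400 —(−1)→ 50333399
50333399 —HB8→ 3·8^8 + 3·8^3 + 3·8^2 + 2·8 + 7 —bump→ 3·9^9 + 3·9^3 + 3·9^2 + 2·9 + 7 = 1162263922 —(−1)→ 1162263921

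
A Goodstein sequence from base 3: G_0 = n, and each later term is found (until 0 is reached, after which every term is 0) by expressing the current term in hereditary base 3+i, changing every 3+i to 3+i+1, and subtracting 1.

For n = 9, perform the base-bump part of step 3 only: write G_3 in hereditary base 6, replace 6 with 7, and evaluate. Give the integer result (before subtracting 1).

22

[0] 9 ≡ 3^2 (base 3). Lift 4: 16. −1: 15.
[1] 15 ≡ 3·4 + 3 (base 4). Lift 5: 18. −1: 17.
[2] 17 ≡ 3·5 + 2 (base 5). Lift 6: 20. −1: 19.
[3] 19 ≡ 3·6 + 1 (base 6). Lift 7: 22. −1: 21.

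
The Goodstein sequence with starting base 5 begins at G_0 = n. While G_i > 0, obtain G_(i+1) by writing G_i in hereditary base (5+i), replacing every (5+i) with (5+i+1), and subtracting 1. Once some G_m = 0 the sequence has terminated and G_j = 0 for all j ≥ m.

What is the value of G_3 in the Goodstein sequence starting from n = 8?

G_0=8  [base 5] 5 + 3  →[5↦6]→  6 + 3 = 9  −1 ⇒ G_1=8
G_1=8  [base 6] 6 + 2  →[6↦7]→  7 + 2 = 9  −1 ⇒ G_2=8
G_2=8  [base 7] 7 + 1  →[7↦8]→  8 + 1 = 9  −1 ⇒ G_3=8

8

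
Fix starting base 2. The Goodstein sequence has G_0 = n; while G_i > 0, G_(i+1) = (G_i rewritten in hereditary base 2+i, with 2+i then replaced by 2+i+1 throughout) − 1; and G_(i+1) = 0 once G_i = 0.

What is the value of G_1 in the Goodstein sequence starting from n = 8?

step 0: 8 = 2^(2 + 1); sub 3 for 2: 3^(3 + 1); = 81; G_1 = 81−1 = 80
step 1: 80 = 2·3^3 + 2·3^2 + 2·3 + 2; sub 4 for 3: 2·4^4 + 2·4^2 + 2·4 + 2; = 554; G_2 = 554−1 = 553

80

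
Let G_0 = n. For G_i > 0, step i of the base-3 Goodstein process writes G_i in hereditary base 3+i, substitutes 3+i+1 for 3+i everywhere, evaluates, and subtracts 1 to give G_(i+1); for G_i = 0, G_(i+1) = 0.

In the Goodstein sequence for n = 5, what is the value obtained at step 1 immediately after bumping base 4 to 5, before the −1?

step 0: 5 = 3 + 2; sub 4 for 3: 4 + 2; = 6; G_1 = 6−1 = 5
step 1: 5 = 4 + 1; sub 5 for 4: 5 + 1; = 6; G_2 = 6−1 = 5

6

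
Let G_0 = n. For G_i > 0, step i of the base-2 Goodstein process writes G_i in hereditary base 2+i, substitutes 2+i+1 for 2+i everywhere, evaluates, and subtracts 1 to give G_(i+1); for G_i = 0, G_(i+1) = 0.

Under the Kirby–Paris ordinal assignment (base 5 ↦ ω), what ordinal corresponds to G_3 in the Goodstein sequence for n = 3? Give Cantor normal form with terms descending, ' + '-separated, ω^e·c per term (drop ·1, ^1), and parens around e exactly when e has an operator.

i=0: 3 = 2 + 1 (b=2); 2→3: 3 + 1 = 4; 4−1 = 3
i=1: 3 = 3 (b=3); 3→4: 4 = 4; 4−1 = 3
i=2: 3 = 3 (b=4); 4→5: 3 = 3; 3−1 = 2

2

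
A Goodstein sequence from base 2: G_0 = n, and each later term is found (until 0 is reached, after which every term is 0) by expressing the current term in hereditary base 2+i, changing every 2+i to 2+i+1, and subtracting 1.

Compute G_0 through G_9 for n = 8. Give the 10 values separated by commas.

(0) 8|_2 = 2^(2 + 1) ↦ 3^(3 + 1)|_3 = 81 ⇒ 80
(1) 80|_3 = 2·3^3 + 2·3^2 + 2·3 + 2 ↦ 2·4^4 + 2·4^2 + 2·4 + 2|_4 = 554 ⇒ 553
(2) 553|_4 = 2·4^4 + 2·4^2 + 2·4 + 1 ↦ 2·5^5 + 2·5^2 + 2·5 + 1|_5 = 6311 ⇒ 6310
(3) 6310|_5 = 2·5^5 + 2·5^2 + 2·5 ↦ 2·6^6 + 2·6^2 + 2·6|_6 = 93396 ⇒ 93395
(4) 93395|_6 = 2·6^6 + 2·6^2 + 6 + 5 ↦ 2·7^7 + 2·7^2 + 7 + 5|_7 = 1647196 ⇒ 1647195
(5) 1647195|_7 = 2·7^7 + 2·7^2 + 7 + 4 ↦ 2·8^8 + 2·8^2 + 8 + 4|_8 = 33554572 ⇒ 33554571
(6) 33554571|_8 = 2·8^8 + 2·8^2 + 8 + 3 ↦ 2·9^9 + 2·9^2 + 9 + 3|_9 = 774841152 ⇒ 774841151
(7) 774841151|_9 = 2·9^9 + 2·9^2 + 9 + 2 ↦ 2·10^10 + 2·10^2 + 10 + 2|_10 = 20000000212 ⇒ 20000000211
(8) 20000000211|_10 = 2·10^10 + 2·10^2 + 10 + 1 ↦ 2·11^11 + 2·11^2 + 11 + 1|_11 = 570623341476 ⇒ 570623341475

8, 80, 553, 6310, 93395, 1647195, 33554571, 774841151, 20000000211, 570623341475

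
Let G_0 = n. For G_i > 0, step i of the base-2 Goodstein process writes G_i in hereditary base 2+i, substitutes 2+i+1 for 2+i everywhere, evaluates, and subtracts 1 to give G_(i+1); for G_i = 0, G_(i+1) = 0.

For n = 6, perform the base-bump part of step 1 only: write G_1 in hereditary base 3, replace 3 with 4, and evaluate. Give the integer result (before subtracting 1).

258

6 —HB2→ 2^2 + 2 —bump→ 3^3 + 3 = 30 —(−1)→ 29
29 —HB3→ 3^3 + 2 —bump→ 4^4 + 2 = 258 —(−1)→ 257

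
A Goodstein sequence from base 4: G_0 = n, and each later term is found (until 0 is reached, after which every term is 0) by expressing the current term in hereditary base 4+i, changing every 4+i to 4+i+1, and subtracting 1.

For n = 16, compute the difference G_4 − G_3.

3

G_0=16  [base 4] 4^2  →[4↦5]→  5^2 = 25  −1 ⇒ G_1=24
G_1=24  [base 5] 4·5 + 4  →[5↦6]→  4·6 + 4 = 28  −1 ⇒ G_2=27
G_2=27  [base 6] 4·6 + 3  →[6↦7]→  4·7 + 3 = 31  −1 ⇒ G_3=30
G_3=30  [base 7] 4·7 + 2  →[7↦8]→  4·8 + 2 = 34  −1 ⇒ G_4=33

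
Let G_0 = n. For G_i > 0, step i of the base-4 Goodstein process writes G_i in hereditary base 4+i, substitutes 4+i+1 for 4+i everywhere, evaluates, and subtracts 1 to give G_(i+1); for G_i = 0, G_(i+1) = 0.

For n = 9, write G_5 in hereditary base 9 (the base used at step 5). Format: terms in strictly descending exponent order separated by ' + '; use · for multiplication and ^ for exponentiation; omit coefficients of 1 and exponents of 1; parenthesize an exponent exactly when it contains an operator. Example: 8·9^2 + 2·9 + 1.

9 + 2

9 —HB4→ 2·4 + 1 —bump→ 2·5 + 1 = 11 —(−1)→ 10
10 —HB5→ 2·5 —bump→ 2·6 = 12 —(−1)→ 11
11 —HB6→ 6 + 5 —bump→ 7 + 5 = 12 —(−1)→ 11
11 —HB7→ 7 + 4 —bump→ 8 + 4 = 12 —(−1)→ 11
11 —HB8→ 8 + 3 —bump→ 9 + 3 = 12 —(−1)→ 11
11 —HB9→ 9 + 2 —bump→ 10 + 2 = 12 —(−1)→ 11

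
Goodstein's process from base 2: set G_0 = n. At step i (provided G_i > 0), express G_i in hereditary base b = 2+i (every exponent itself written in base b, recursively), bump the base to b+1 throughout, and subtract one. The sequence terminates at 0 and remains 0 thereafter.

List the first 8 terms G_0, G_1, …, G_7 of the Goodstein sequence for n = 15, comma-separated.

15, 111, 1283, 18752, 326593, 6588344, 150994943, 3524450280

15 —HB2→ 2^(2 + 1) + 2^2 + 2 + 1 —bump→ 3^(3 + 1) + 3^3 + 3 + 1 = 112 —(−1)→ 111
111 —HB3→ 3^(3 + 1) + 3^3 + 3 —bump→ 4^(4 + 1) + 4^4 + 4 = 1284 —(−1)→ 1283
1283 —HB4→ 4^(4 + 1) + 4^4 + 3 —bump→ 5^(5 + 1) + 5^5 + 3 = 18753 —(−1)→ 18752
18752 —HB5→ 5^(5 + 1) + 5^5 + 2 —bump→ 6^(6 + 1) + 6^6 + 2 = 326594 —(−1)→ 326593
326593 —HB6→ 6^(6 + 1) + 6^6 + 1 —bump→ 7^(7 + 1) + 7^7 + 1 = 6588345 —(−1)→ 6588344
6588344 —HB7→ 7^(7 + 1) + 7^7 —bump→ 8^(8 + 1) + 8^8 = 150994944 —(−1)→ 150994943
150994943 —HB8→ 8^(8 + 1) + 7·8^7 + 7·8^6 + 7·8^5 + 7·8^4 + 7·8^3 + 7·8^2 + 7·8 + 7 —bump→ 9^(9 + 1) + 7·9^7 + 7·9^6 + 7·9^5 + 7·9^4 + 7·9^3 + 7·9^2 + 7·9 + 7 = 3524450281 —(−1)→ 3524450280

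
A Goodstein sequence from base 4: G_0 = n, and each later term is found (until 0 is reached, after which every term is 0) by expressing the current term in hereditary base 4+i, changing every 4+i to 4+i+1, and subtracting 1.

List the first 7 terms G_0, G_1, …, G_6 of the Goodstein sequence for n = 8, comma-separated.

base 4: 8 = 2·4; at 5: 2·5 = 10; next = 9
base 5: 9 = 5 + 4; at 6: 6 + 4 = 10; next = 9
base 6: 9 = 6 + 3; at 7: 7 + 3 = 10; next = 9
base 7: 9 = 7 + 2; at 8: 8 + 2 = 10; next = 9
base 8: 9 = 8 + 1; at 9: 9 + 1 = 10; next = 9
base 9: 9 = 9; at 10: 10 = 10; next = 9

8, 9, 9, 9, 9, 9, 9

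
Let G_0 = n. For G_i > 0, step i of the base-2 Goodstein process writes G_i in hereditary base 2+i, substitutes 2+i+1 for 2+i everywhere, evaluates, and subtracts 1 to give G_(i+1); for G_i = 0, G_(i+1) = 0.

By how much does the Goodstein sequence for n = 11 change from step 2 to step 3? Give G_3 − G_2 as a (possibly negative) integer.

14600

11 —HB2→ 2^(2 + 1) + 2 + 1 —bump→ 3^(3 + 1) + 3 + 1 = 85 —(−1)→ 84
84 —HB3→ 3^(3 + 1) + 3 —bump→ 4^(4 + 1) + 4 = 1028 —(−1)→ 1027
1027 —HB4→ 4^(4 + 1) + 3 —bump→ 5^(5 + 1) + 3 = 15628 —(−1)→ 15627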